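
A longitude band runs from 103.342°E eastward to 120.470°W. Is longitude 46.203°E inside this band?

No

Band width going east from +103.342° to -120.470°: ((-120.470 − 103.342) mod 360) = 136.188°.
Offset of +46.203° east of the west edge: ((46.203 − 103.342) mod 360) = 302.861°.
302.861° > 136.188° ⇒ outside.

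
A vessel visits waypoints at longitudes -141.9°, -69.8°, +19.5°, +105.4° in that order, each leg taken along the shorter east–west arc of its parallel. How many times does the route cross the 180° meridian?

0

Leg 1: -141.9° → -69.8°, shortest Δλ = 72.1° (east) — does not cross 180°.
Leg 2: -69.8° → +19.5°, shortest Δλ = 89.3° (east) — does not cross 180°.
Leg 3: +19.5° → +105.4°, shortest Δλ = 85.9° (east) — does not cross 180°.
Total crossings: 0.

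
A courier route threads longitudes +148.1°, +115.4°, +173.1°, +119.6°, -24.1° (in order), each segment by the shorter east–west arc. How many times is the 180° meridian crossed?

Leg 1: +148.1° → +115.4°, shortest Δλ = -32.7° (west) — does not cross 180°.
Leg 2: +115.4° → +173.1°, shortest Δλ = 57.7° (east) — does not cross 180°.
Leg 3: +173.1° → +119.6°, shortest Δλ = -53.5° (west) — does not cross 180°.
Leg 4: +119.6° → -24.1°, shortest Δλ = -143.7° (west) — does not cross 180°.
Total crossings: 0.

0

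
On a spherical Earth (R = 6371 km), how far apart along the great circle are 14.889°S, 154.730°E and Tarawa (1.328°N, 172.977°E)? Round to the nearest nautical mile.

1457 nmi

Δλ = 172.977 − 154.730 = 18.247°.
Δφ = 1.328 − -14.889 = 16.217°.
a = sin²(Δφ/2) + cos φ₁ · cos φ₂ · sin²(Δλ/2) = 0.044186.
c = 2·atan2(√a, √(1−a)) = 0.42357 rad → d = 6371·c ≈ 2698.56 km ≈ 1457.11 nmi.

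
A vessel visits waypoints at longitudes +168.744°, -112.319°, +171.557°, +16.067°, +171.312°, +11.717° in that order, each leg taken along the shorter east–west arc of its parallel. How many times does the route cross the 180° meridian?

Leg 1: +168.744° → -112.319°, shortest Δλ = 78.937° (east) — crosses 180°.
Leg 2: -112.319° → +171.557°, shortest Δλ = -76.124° (west) — crosses 180°.
Leg 3: +171.557° → +16.067°, shortest Δλ = -155.49° (west) — does not cross 180°.
Leg 4: +16.067° → +171.312°, shortest Δλ = 155.245° (east) — does not cross 180°.
Leg 5: +171.312° → +11.717°, shortest Δλ = -159.595° (west) — does not cross 180°.
Total crossings: 2.

2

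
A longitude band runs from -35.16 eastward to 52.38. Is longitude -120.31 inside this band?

Band width going east from -35.16° to +52.38°: ((52.38 − -35.16) mod 360) = 87.54°.
Offset of -120.31° east of the west edge: ((-120.31 − -35.16) mod 360) = 274.85°.
274.85° > 87.54° ⇒ outside.

No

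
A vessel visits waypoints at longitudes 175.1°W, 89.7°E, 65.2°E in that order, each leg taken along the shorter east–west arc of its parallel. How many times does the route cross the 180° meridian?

1

Leg 1: -175.1° → +89.7°, shortest Δλ = -95.2° (west) — crosses 180°.
Leg 2: +89.7° → +65.2°, shortest Δλ = -24.5° (west) — does not cross 180°.
Total crossings: 1.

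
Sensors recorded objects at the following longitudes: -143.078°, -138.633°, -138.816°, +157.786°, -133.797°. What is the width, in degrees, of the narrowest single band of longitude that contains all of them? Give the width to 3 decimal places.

68.417°

Sort the longitudes: -143.078°, -138.816°, -138.633°, -133.797°, +157.786°.
Eastward gaps between consecutive values (wrapping around): 4.262°, 0.183°, 4.836°, 291.583°, 59.136°.
Largest gap = 291.583° ⇒ minimal covering band is its complement: 360° − 291.583° = 68.417°.
Band runs from +157.786° eastward to -133.797°, crossing the antimeridian.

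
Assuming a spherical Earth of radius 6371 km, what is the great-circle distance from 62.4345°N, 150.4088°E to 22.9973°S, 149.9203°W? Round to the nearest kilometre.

Δλ = -149.9203 − 150.4088 = -300.3291°; wrapped into (−180°, 180°]: 59.6709°.
Δφ = -22.9973 − 62.4345 = -85.4318°.
a = sin²(Δφ/2) + cos φ₁ · cos φ₂ · sin²(Δλ/2) = 0.565615.
c = 2·atan2(√a, √(1−a)) = 1.70241 rad → d = 6371·c ≈ 10846.03 km.

10846 km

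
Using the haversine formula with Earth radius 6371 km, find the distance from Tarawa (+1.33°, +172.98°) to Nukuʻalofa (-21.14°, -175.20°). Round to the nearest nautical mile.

1517 nmi

Δλ = -175.20 − 172.98 = -348.18°; wrapped into (−180°, 180°]: 11.82°.
Δφ = -21.14 − 1.33 = -22.47°.
a = sin²(Δφ/2) + cos φ₁ · cos φ₂ · sin²(Δλ/2) = 0.047846.
c = 2·atan2(√a, √(1−a)) = 0.44104 rad → d = 6371·c ≈ 2809.87 km ≈ 1517.21 nmi.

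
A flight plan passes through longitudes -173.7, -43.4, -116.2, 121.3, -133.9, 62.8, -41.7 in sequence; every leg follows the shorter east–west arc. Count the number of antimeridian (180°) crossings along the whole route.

Leg 1: -173.7° → -43.4°, shortest Δλ = 130.3° (east) — does not cross 180°.
Leg 2: -43.4° → -116.2°, shortest Δλ = -72.8° (west) — does not cross 180°.
Leg 3: -116.2° → +121.3°, shortest Δλ = -122.5° (west) — crosses 180°.
Leg 4: +121.3° → -133.9°, shortest Δλ = 104.8° (east) — crosses 180°.
Leg 5: -133.9° → +62.8°, shortest Δλ = -163.3° (west) — crosses 180°.
Leg 6: +62.8° → -41.7°, shortest Δλ = -104.5° (west) — does not cross 180°.
Total crossings: 3.

3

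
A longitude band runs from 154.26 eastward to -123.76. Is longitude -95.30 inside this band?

Band width going east from +154.26° to -123.76°: ((-123.76 − 154.26) mod 360) = 81.98°.
Offset of -95.30° east of the west edge: ((-95.30 − 154.26) mod 360) = 110.44°.
110.44° > 81.98° ⇒ outside.

No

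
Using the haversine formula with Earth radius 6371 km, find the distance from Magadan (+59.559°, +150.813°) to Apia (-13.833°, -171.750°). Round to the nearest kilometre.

Δλ = -171.750 − 150.813 = -322.563°; wrapped into (−180°, 180°]: 37.437°.
Δφ = -13.833 − 59.559 = -73.392°.
a = sin²(Δφ/2) + cos φ₁ · cos φ₂ · sin²(Δλ/2) = 0.407755.
c = 2·atan2(√a, √(1−a)) = 1.38524 rad → d = 6371·c ≈ 8825.38 km.

8825 km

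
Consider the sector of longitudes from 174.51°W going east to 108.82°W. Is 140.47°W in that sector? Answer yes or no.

Yes

Band width going east from -174.51° to -108.82°: ((-108.82 − -174.51) mod 360) = 65.69°.
Offset of -140.47° east of the west edge: ((-140.47 − -174.51) mod 360) = 34.04°.
34.04° ≤ 65.69° ⇒ inside.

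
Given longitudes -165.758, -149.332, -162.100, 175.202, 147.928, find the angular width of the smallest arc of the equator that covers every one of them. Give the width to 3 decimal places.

62.740°

Sort the longitudes: -165.758°, -162.100°, -149.332°, +147.928°, +175.202°.
Eastward gaps between consecutive values (wrapping around): 3.658°, 12.768°, 297.260°, 27.274°, 19.040°.
Largest gap = 297.260° ⇒ minimal covering band is its complement: 360° − 297.260° = 62.740°.
Band runs from +147.928° eastward to -149.332°, crossing the antimeridian.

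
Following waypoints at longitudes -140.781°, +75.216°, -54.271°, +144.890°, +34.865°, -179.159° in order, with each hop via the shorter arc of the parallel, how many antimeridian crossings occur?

Leg 1: -140.781° → +75.216°, shortest Δλ = -144.003° (west) — crosses 180°.
Leg 2: +75.216° → -54.271°, shortest Δλ = -129.487° (west) — does not cross 180°.
Leg 3: -54.271° → +144.890°, shortest Δλ = -160.839° (west) — crosses 180°.
Leg 4: +144.890° → +34.865°, shortest Δλ = -110.025° (west) — does not cross 180°.
Leg 5: +34.865° → -179.159°, shortest Δλ = 145.976° (east) — crosses 180°.
Total crossings: 3.

3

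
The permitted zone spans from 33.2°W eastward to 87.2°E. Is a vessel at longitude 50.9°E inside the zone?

Yes

Band width going east from -33.2° to +87.2°: ((87.2 − -33.2) mod 360) = 120.4°.
Offset of +50.9° east of the west edge: ((50.9 − -33.2) mod 360) = 84.1°.
84.1° ≤ 120.4° ⇒ inside.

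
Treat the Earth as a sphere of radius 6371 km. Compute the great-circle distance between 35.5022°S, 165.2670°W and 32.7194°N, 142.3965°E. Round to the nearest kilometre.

9340 km

Δλ = 142.3965 − -165.2670 = 307.6635°; wrapped into (−180°, 180°]: -52.3365°.
Δφ = 32.7194 − -35.5022 = 68.2216°.
a = sin²(Δφ/2) + cos φ₁ · cos φ₂ · sin²(Δλ/2) = 0.447700.
c = 2·atan2(√a, √(1−a)) = 1.46600 rad → d = 6371·c ≈ 9339.92 km.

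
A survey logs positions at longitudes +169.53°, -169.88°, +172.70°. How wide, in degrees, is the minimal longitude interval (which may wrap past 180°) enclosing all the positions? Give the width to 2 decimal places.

20.59°

Sort the longitudes: -169.88°, +169.53°, +172.70°.
Eastward gaps between consecutive values (wrapping around): 339.41°, 3.17°, 17.42°.
Largest gap = 339.41° ⇒ minimal covering band is its complement: 360° − 339.41° = 20.59°.
Band runs from +169.53° eastward to -169.88°, crossing the antimeridian.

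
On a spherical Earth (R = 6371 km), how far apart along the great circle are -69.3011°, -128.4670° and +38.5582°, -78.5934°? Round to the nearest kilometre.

12664 km

Δλ = -78.5934 − -128.4670 = 49.8736°.
Δφ = 38.5582 − -69.3011 = 107.8593°.
a = sin²(Δφ/2) + cos φ₁ · cos φ₂ · sin²(Δλ/2) = 0.702473.
c = 2·atan2(√a, √(1−a)) = 1.98772 rad → d = 6371·c ≈ 12663.74 km.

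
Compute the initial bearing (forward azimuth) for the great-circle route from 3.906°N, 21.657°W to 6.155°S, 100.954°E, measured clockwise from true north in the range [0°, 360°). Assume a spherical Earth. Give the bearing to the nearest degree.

95°

Δλ = 100.954 − -21.657 = 122.611°.
θ = atan2( sin Δλ · cos φ₂ , cos φ₁ · sin φ₂ − sin φ₁ · cos φ₂ · cos Δλ )
  = atan2(0.83749, -0.07047) = 94.810° → normalised to [0°, 360°): 94.810°.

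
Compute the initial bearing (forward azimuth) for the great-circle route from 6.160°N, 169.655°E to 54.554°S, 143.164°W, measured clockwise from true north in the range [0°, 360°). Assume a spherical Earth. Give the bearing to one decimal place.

153.5°

Δλ = -143.164 − 169.655 = -312.819°; wrapped into (−180°, 180°]: 47.181°.
θ = atan2( sin Δλ · cos φ₂ , cos φ₁ · sin φ₂ − sin φ₁ · cos φ₂ · cos Δλ )
  = atan2(0.42539, -0.85226) = 153.475° → normalised to [0°, 360°): 153.475°.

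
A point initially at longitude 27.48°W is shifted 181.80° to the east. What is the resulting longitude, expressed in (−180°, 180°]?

Start at -27.48°; shift +181.80° → +154.32°.
+154.32° already lies in (−180°, 180°].

154.32°E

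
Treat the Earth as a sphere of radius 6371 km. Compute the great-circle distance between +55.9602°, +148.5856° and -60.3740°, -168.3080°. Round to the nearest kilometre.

13479 km

Δλ = -168.3080 − 148.5856 = -316.8936°; wrapped into (−180°, 180°]: 43.1064°.
Δφ = -60.3740 − 55.9602 = -116.3342°.
a = sin²(Δφ/2) + cos φ₁ · cos φ₂ · sin²(Δλ/2) = 0.759148.
c = 2·atan2(√a, √(1−a)) = 2.11565 rad → d = 6371·c ≈ 13478.82 km.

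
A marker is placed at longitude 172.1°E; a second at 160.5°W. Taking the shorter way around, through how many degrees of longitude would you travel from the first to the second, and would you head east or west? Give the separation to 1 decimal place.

Raw difference: -160.5 − 172.1 = -332.6°.
Normalise into (−180°, 180°]: -332.6° + 360° = 27.4°.
Positive ⇒ the second point lies to the east; separation 27.4°.

27.4° east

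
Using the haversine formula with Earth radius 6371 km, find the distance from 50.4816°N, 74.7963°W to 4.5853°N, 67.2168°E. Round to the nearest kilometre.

Δλ = 67.2168 − -74.7963 = 142.0131°.
Δφ = 4.5853 − 50.4816 = -45.8963°.
a = sin²(Δφ/2) + cos φ₁ · cos φ₂ · sin²(Δλ/2) = 0.719123.
c = 2·atan2(√a, √(1−a)) = 2.02444 rad → d = 6371·c ≈ 12897.73 km.

12898 km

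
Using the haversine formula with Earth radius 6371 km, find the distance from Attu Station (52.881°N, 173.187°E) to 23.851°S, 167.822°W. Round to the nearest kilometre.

Δλ = -167.822 − 173.187 = -341.009°; wrapped into (−180°, 180°]: 18.991°.
Δφ = -23.851 − 52.881 = -76.732°.
a = sin²(Δφ/2) + cos φ₁ · cos φ₂ · sin²(Δλ/2) = 0.400268.
c = 2·atan2(√a, √(1−a)) = 1.36999 rad → d = 6371·c ≈ 8728.18 km.

8728 km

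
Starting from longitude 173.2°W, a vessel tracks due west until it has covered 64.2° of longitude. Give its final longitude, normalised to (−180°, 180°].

122.6°E

Start at -173.2°; shift −64.2° → -237.4°.
-237.4° lies outside (−180°, 180°]; add 360° → +122.6°.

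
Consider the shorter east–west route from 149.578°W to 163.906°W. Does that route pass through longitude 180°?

Signed shortest Δλ = ((-163.906 − -149.578 + 180) mod 360) − 180 = -14.328°.
Going west by 14.328° from -149.578° reaches -163.906° without touching 180°.

No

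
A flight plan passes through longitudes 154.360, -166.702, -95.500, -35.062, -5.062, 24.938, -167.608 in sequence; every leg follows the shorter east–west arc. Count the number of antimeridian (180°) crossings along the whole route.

2

Leg 1: +154.360° → -166.702°, shortest Δλ = 38.938° (east) — crosses 180°.
Leg 2: -166.702° → -95.500°, shortest Δλ = 71.202° (east) — does not cross 180°.
Leg 3: -95.500° → -35.062°, shortest Δλ = 60.438° (east) — does not cross 180°.
Leg 4: -35.062° → -5.062°, shortest Δλ = 30.0° (east) — does not cross 180°.
Leg 5: -5.062° → +24.938°, shortest Δλ = 30.0° (east) — does not cross 180°.
Leg 6: +24.938° → -167.608°, shortest Δλ = 167.454° (east) — crosses 180°.
Total crossings: 2.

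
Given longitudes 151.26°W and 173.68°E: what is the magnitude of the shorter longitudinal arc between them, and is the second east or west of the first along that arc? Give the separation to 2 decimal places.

35.06° west

Raw difference: 173.68 − -151.26 = 324.94°.
Normalise into (−180°, 180°]: 324.94° − 360° = -35.06°.
Negative ⇒ the second point lies to the west; separation 35.06°.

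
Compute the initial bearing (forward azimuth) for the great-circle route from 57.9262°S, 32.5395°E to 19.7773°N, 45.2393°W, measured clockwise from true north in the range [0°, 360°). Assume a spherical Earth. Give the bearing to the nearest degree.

291°

Δλ = -45.2393 − 32.5395 = -77.7788°.
θ = atan2( sin Δλ · cos φ₂ , cos φ₁ · sin φ₂ − sin φ₁ · cos φ₂ · cos Δλ )
  = atan2(-0.91969, 0.34847) = -69.248° → normalised to [0°, 360°): 290.752°.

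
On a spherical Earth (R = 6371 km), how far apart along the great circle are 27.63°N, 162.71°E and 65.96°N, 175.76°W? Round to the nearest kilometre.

Δλ = -175.76 − 162.71 = -338.47°; wrapped into (−180°, 180°]: 21.53°.
Δφ = 65.96 − 27.63 = 38.33°.
a = sin²(Δφ/2) + cos φ₁ · cos φ₂ · sin²(Δλ/2) = 0.120366.
c = 2·atan2(√a, √(1−a)) = 0.70861 rad → d = 6371·c ≈ 4514.54 km.

4515 km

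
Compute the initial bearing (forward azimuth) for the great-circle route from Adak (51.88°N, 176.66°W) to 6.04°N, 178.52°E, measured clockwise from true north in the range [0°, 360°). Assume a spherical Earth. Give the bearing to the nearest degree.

Δλ = 178.52 − -176.66 = 355.18°; wrapped into (−180°, 180°]: -4.82°.
θ = atan2( sin Δλ · cos φ₂ , cos φ₁ · sin φ₂ − sin φ₁ · cos φ₂ · cos Δλ )
  = atan2(-0.08356, -0.71463) = -173.331° → normalised to [0°, 360°): 186.669°.

187°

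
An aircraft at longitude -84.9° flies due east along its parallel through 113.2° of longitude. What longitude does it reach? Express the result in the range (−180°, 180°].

Start at -84.9°; shift +113.2° → +28.3°.
+28.3° already lies in (−180°, 180°].

+28.3°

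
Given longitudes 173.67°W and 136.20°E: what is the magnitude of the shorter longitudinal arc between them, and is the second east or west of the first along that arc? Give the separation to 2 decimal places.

50.13° west

Raw difference: 136.20 − -173.67 = 309.87°.
Normalise into (−180°, 180°]: 309.87° − 360° = -50.13°.
Negative ⇒ the second point lies to the west; separation 50.13°.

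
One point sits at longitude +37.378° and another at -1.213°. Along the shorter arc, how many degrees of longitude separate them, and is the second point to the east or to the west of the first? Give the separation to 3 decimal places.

38.591° west

Raw difference: -1.213 − 37.378 = -38.591°.
Normalise into (−180°, 180°]: -38.591° stays -38.591°.
Negative ⇒ the second point lies to the west; separation 38.591°.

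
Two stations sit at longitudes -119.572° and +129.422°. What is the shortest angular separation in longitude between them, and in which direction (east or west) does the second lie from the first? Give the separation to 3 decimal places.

Raw difference: 129.422 − -119.572 = 248.994°.
Normalise into (−180°, 180°]: 248.994° − 360° = -111.006°.
Negative ⇒ the second point lies to the west; separation 111.006°.

111.006° west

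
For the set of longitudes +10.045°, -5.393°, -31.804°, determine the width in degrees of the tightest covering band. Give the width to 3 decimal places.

Sort the longitudes: -31.804°, -5.393°, +10.045°.
Eastward gaps between consecutive values (wrapping around): 26.411°, 15.438°, 318.151°.
Largest gap = 318.151° ⇒ minimal covering band is its complement: 360° − 318.151° = 41.849°.
Band runs from -31.804° eastward to +10.045°.

41.849°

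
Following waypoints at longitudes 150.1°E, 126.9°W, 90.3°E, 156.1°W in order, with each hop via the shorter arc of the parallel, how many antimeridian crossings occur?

Leg 1: +150.1° → -126.9°, shortest Δλ = 83.0° (east) — crosses 180°.
Leg 2: -126.9° → +90.3°, shortest Δλ = -142.8° (west) — crosses 180°.
Leg 3: +90.3° → -156.1°, shortest Δλ = 113.6° (east) — crosses 180°.
Total crossings: 3.

3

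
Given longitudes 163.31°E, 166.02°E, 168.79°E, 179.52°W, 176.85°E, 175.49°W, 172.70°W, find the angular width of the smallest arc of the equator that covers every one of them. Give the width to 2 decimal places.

Sort the longitudes: -179.52°, -175.49°, -172.70°, +163.31°, +166.02°, +168.79°, +176.85°.
Eastward gaps between consecutive values (wrapping around): 4.03°, 2.79°, 336.01°, 2.71°, 2.77°, 8.06°, 3.63°.
Largest gap = 336.01° ⇒ minimal covering band is its complement: 360° − 336.01° = 23.99°.
Band runs from +163.31° eastward to -172.70°, crossing the antimeridian.

23.99°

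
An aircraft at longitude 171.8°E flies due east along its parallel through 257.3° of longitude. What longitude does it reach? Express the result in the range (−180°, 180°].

Start at +171.8°; shift +257.3° → +429.1°.
+429.1° lies outside (−180°, 180°]; subtract 360° → +69.1°.

69.1°E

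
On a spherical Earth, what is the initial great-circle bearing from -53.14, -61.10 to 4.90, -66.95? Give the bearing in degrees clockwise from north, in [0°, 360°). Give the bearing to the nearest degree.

353°

Δλ = -66.95 − -61.10 = -5.85°.
θ = atan2( sin Δλ · cos φ₂ , cos φ₁ · sin φ₂ − sin φ₁ · cos φ₂ · cos Δλ )
  = atan2(-0.10155, 0.84427) = -6.859° → normalised to [0°, 360°): 353.141°.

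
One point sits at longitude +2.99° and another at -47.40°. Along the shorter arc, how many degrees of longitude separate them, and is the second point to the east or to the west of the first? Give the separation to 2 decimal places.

50.39° west

Raw difference: -47.40 − 2.99 = -50.39°.
Normalise into (−180°, 180°]: -50.39° stays -50.39°.
Negative ⇒ the second point lies to the west; separation 50.39°.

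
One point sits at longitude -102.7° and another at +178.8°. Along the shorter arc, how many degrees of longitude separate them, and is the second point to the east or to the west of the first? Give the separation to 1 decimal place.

78.5° west

Raw difference: 178.8 − -102.7 = 281.5°.
Normalise into (−180°, 180°]: 281.5° − 360° = -78.5°.
Negative ⇒ the second point lies to the west; separation 78.5°.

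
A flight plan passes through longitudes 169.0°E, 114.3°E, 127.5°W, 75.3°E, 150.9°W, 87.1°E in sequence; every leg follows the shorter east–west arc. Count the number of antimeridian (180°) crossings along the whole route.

4

Leg 1: +169.0° → +114.3°, shortest Δλ = -54.7° (west) — does not cross 180°.
Leg 2: +114.3° → -127.5°, shortest Δλ = 118.2° (east) — crosses 180°.
Leg 3: -127.5° → +75.3°, shortest Δλ = -157.2° (west) — crosses 180°.
Leg 4: +75.3° → -150.9°, shortest Δλ = 133.8° (east) — crosses 180°.
Leg 5: -150.9° → +87.1°, shortest Δλ = -122.0° (west) — crosses 180°.
Total crossings: 4.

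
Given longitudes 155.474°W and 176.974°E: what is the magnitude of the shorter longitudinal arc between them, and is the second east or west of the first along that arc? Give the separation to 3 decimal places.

27.552° west

Raw difference: 176.974 − -155.474 = 332.448°.
Normalise into (−180°, 180°]: 332.448° − 360° = -27.552°.
Negative ⇒ the second point lies to the west; separation 27.552°.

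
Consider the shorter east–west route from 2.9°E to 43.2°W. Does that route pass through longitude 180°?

No

Signed shortest Δλ = ((-43.2 − 2.9 + 180) mod 360) − 180 = -46.1°.
Going west by 46.1° from +2.9° reaches -43.2° without touching 180°.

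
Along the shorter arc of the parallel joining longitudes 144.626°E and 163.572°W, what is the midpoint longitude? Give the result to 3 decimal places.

170.527°E

Signed shortest Δλ from +144.626° to -163.572° is +51.802°.
Midpoint longitude = +144.626° + (+51.802°)/2 = +144.626° + 25.901° = +170.527°.
(The naïve average (+144.626 + -163.572)/2 = -9.473° is on the wrong side of the globe.)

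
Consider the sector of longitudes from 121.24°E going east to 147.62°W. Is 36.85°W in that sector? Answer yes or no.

Band width going east from +121.24° to -147.62°: ((-147.62 − 121.24) mod 360) = 91.14°.
Offset of -36.85° east of the west edge: ((-36.85 − 121.24) mod 360) = 201.91°.
201.91° > 91.14° ⇒ outside.

No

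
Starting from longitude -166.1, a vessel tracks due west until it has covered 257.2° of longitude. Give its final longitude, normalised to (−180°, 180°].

Start at -166.1°; shift −257.2° → -423.3°.
-423.3° lies outside (−180°, 180°]; add 360° → -63.3°.

-63.3°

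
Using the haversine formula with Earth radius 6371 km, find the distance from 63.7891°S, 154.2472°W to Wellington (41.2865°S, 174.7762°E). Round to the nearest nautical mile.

Δλ = 174.7762 − -154.2472 = 329.0234°; wrapped into (−180°, 180°]: -30.9766°.
Δφ = -41.2865 − -63.7891 = 22.5026°.
a = sin²(Δφ/2) + cos φ₁ · cos φ₂ · sin²(Δλ/2) = 0.061736.
c = 2·atan2(√a, √(1−a)) = 0.50220 rad → d = 6371·c ≈ 3199.49 km ≈ 1727.58 nmi.

1728 nmi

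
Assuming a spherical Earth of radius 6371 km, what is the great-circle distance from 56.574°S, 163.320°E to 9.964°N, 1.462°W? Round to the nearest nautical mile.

7920 nmi

Δλ = -1.462 − 163.320 = -164.782°.
Δφ = 9.964 − -56.574 = 66.538°.
a = sin²(Δφ/2) + cos φ₁ · cos φ₂ · sin²(Δλ/2) = 0.833968.
c = 2·atan2(√a, √(1−a)) = 2.30223 rad → d = 6371·c ≈ 14667.49 km ≈ 7919.81 nmi.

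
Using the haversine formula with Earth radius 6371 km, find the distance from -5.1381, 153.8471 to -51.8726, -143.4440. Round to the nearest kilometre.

Δλ = -143.4440 − 153.8471 = -297.2911°; wrapped into (−180°, 180°]: 62.7089°.
Δφ = -51.8726 − -5.1381 = -46.7345°.
a = sin²(Δφ/2) + cos φ₁ · cos φ₂ · sin²(Δλ/2) = 0.323799.
c = 2·atan2(√a, √(1−a)) = 1.21066 rad → d = 6371·c ≈ 7713.11 km.

7713 km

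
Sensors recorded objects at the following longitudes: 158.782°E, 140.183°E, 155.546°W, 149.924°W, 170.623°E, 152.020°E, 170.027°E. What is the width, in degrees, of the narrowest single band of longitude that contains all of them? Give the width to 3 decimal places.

69.893°

Sort the longitudes: -155.546°, -149.924°, +140.183°, +152.020°, +158.782°, +170.027°, +170.623°.
Eastward gaps between consecutive values (wrapping around): 5.622°, 290.107°, 11.837°, 6.762°, 11.245°, 0.596°, 33.831°.
Largest gap = 290.107° ⇒ minimal covering band is its complement: 360° − 290.107° = 69.893°.
Band runs from +140.183° eastward to -149.924°, crossing the antimeridian.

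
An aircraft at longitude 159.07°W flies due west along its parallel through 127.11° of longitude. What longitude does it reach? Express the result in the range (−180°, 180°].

73.82°E

Start at -159.07°; shift −127.11° → -286.18°.
-286.18° lies outside (−180°, 180°]; add 360° → +73.82°.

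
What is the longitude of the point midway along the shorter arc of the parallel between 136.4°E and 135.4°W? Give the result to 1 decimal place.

Signed shortest Δλ from +136.4° to -135.4° is +88.2°.
Midpoint longitude = +136.4° + (+88.2°)/2 = +136.4° + 44.1° = +180.5°.
Normalise into (−180°, 180°]: -179.5°.
(The naïve average (+136.4 + -135.4)/2 = 0.5° is on the wrong side of the globe.)

179.5°W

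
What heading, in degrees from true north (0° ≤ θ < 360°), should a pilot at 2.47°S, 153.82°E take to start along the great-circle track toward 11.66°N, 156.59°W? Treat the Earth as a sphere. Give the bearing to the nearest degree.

Δλ = -156.59 − 153.82 = -310.41°; wrapped into (−180°, 180°]: 49.59°.
θ = atan2( sin Δλ · cos φ₂ , cos φ₁ · sin φ₂ − sin φ₁ · cos φ₂ · cos Δλ )
  = atan2(0.74571, 0.22928) = 72.909° → normalised to [0°, 360°): 72.909°.

73°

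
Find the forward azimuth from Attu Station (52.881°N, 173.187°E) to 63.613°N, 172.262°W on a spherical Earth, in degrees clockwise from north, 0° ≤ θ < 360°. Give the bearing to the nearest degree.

29°

Δλ = -172.262 − 173.187 = -345.449°; wrapped into (−180°, 180°]: 14.551°.
θ = atan2( sin Δλ · cos φ₂ , cos φ₁ · sin φ₂ − sin φ₁ · cos φ₂ · cos Δλ )
  = atan2(0.11166, 0.19758) = 29.472° → normalised to [0°, 360°): 29.472°.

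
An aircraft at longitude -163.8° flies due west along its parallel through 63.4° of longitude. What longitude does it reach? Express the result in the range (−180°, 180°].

+132.8°

Start at -163.8°; shift −63.4° → -227.2°.
-227.2° lies outside (−180°, 180°]; add 360° → +132.8°.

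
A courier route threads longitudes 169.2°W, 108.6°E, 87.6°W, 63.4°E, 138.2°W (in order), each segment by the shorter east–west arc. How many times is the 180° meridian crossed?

3

Leg 1: -169.2° → +108.6°, shortest Δλ = -82.2° (west) — crosses 180°.
Leg 2: +108.6° → -87.6°, shortest Δλ = 163.8° (east) — crosses 180°.
Leg 3: -87.6° → +63.4°, shortest Δλ = 151.0° (east) — does not cross 180°.
Leg 4: +63.4° → -138.2°, shortest Δλ = 158.4° (east) — crosses 180°.
Total crossings: 3.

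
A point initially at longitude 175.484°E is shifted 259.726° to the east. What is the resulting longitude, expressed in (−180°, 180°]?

Start at +175.484°; shift +259.726° → +435.210°.
+435.210° lies outside (−180°, 180°]; subtract 360° → +75.210°.

75.210°E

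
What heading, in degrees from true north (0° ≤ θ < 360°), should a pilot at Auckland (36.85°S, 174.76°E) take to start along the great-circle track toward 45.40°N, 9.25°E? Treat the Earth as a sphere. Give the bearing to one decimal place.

Δλ = 9.25 − 174.76 = -165.51°.
θ = atan2( sin Δλ · cos φ₂ , cos φ₁ · sin φ₂ − sin φ₁ · cos φ₂ · cos Δλ )
  = atan2(-0.17569, 0.16207) = -47.309° → normalised to [0°, 360°): 312.691°.

312.7°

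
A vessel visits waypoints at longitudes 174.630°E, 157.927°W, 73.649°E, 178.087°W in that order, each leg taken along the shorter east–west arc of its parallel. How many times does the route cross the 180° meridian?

Leg 1: +174.630° → -157.927°, shortest Δλ = 27.443° (east) — crosses 180°.
Leg 2: -157.927° → +73.649°, shortest Δλ = -128.424° (west) — crosses 180°.
Leg 3: +73.649° → -178.087°, shortest Δλ = 108.264° (east) — crosses 180°.
Total crossings: 3.

3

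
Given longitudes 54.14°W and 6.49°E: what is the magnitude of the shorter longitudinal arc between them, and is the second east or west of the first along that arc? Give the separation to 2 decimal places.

Raw difference: 6.49 − -54.14 = 60.63°.
Normalise into (−180°, 180°]: 60.63° stays 60.63°.
Positive ⇒ the second point lies to the east; separation 60.63°.

60.63° east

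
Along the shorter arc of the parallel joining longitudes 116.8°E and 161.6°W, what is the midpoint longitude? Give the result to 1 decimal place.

157.6°E

Signed shortest Δλ from +116.8° to -161.6° is +81.6°.
Midpoint longitude = +116.8° + (+81.6°)/2 = +116.8° + 40.8° = +157.6°.
(The naïve average (+116.8 + -161.6)/2 = -22.4° is on the wrong side of the globe.)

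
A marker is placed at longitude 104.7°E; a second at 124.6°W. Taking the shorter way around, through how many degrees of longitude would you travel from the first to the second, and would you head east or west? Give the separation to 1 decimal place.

Raw difference: -124.6 − 104.7 = -229.3°.
Normalise into (−180°, 180°]: -229.3° + 360° = 130.7°.
Positive ⇒ the second point lies to the east; separation 130.7°.

130.7° east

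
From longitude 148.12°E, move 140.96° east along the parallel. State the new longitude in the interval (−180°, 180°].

Start at +148.12°; shift +140.96° → +289.08°.
+289.08° lies outside (−180°, 180°]; subtract 360° → -70.92°.

70.92°W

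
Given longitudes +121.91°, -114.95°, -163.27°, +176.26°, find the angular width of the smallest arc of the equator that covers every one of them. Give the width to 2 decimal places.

Sort the longitudes: -163.27°, -114.95°, +121.91°, +176.26°.
Eastward gaps between consecutive values (wrapping around): 48.32°, 236.86°, 54.35°, 20.47°.
Largest gap = 236.86° ⇒ minimal covering band is its complement: 360° − 236.86° = 123.14°.
Band runs from +121.91° eastward to -114.95°, crossing the antimeridian.

123.14°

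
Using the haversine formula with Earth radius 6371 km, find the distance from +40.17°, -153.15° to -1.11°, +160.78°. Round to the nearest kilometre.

6542 km

Δλ = 160.78 − -153.15 = 313.93°; wrapped into (−180°, 180°]: -46.07°.
Δφ = -1.11 − 40.17 = -41.28°.
a = sin²(Δφ/2) + cos φ₁ · cos φ₂ · sin²(Δλ/2) = 0.241228.
c = 2·atan2(√a, √(1−a)) = 1.02682 rad → d = 6371·c ≈ 6541.85 km.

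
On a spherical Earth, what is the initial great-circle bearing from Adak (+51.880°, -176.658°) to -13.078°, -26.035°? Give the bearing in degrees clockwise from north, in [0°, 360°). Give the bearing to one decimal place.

Δλ = -26.035 − -176.658 = 150.623°.
θ = atan2( sin Δλ · cos φ₂ , cos φ₁ · sin φ₂ − sin φ₁ · cos φ₂ · cos Δλ )
  = atan2(0.47783, 0.52809) = 42.140° → normalised to [0°, 360°): 42.140°.

42.1°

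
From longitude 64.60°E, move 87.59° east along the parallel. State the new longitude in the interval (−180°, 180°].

152.19°E

Start at +64.60°; shift +87.59° → +152.19°.
+152.19° already lies in (−180°, 180°].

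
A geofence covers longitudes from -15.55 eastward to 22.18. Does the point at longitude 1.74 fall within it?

Yes

Band width going east from -15.55° to +22.18°: ((22.18 − -15.55) mod 360) = 37.73°.
Offset of +1.74° east of the west edge: ((1.74 − -15.55) mod 360) = 17.29°.
17.29° ≤ 37.73° ⇒ inside.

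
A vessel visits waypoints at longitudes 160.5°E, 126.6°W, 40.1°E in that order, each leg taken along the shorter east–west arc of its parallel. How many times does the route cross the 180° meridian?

Leg 1: +160.5° → -126.6°, shortest Δλ = 72.9° (east) — crosses 180°.
Leg 2: -126.6° → +40.1°, shortest Δλ = 166.7° (east) — does not cross 180°.
Total crossings: 1.

1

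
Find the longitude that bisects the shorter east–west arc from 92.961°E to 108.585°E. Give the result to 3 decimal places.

100.773°E

Signed shortest Δλ from +92.961° to +108.585° is +15.624°.
Midpoint longitude = +92.961° + (+15.624°)/2 = +92.961° + 7.812° = +100.773°.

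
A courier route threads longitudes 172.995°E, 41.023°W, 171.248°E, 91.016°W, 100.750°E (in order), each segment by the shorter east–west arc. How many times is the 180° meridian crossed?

4

Leg 1: +172.995° → -41.023°, shortest Δλ = 145.982° (east) — crosses 180°.
Leg 2: -41.023° → +171.248°, shortest Δλ = -147.729° (west) — crosses 180°.
Leg 3: +171.248° → -91.016°, shortest Δλ = 97.736° (east) — crosses 180°.
Leg 4: -91.016° → +100.750°, shortest Δλ = -168.234° (west) — crosses 180°.
Total crossings: 4.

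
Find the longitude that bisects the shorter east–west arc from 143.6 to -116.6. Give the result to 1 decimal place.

Signed shortest Δλ from +143.6° to -116.6° is +99.8°.
Midpoint longitude = +143.6° + (+99.8°)/2 = +143.6° + 49.9° = +193.5°.
Normalise into (−180°, 180°]: -166.5°.
(The naïve average (+143.6 + -116.6)/2 = 13.5° is on the wrong side of the globe.)

-166.5°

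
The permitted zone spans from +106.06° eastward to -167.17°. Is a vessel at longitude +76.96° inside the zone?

Band width going east from +106.06° to -167.17°: ((-167.17 − 106.06) mod 360) = 86.77°.
Offset of +76.96° east of the west edge: ((76.96 − 106.06) mod 360) = 330.90°.
330.90° > 86.77° ⇒ outside.

No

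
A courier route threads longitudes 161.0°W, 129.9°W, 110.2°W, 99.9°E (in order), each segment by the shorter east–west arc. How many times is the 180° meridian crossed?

Leg 1: -161.0° → -129.9°, shortest Δλ = 31.1° (east) — does not cross 180°.
Leg 2: -129.9° → -110.2°, shortest Δλ = 19.7° (east) — does not cross 180°.
Leg 3: -110.2° → +99.9°, shortest Δλ = -149.9° (west) — crosses 180°.
Total crossings: 1.

1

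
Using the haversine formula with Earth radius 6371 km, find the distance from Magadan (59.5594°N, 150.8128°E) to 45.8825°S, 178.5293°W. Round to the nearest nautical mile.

6508 nmi

Δλ = -178.5293 − 150.8128 = -329.3421°; wrapped into (−180°, 180°]: 30.6579°.
Δφ = -45.8825 − 59.5594 = -105.4419°.
a = sin²(Δφ/2) + cos φ₁ · cos φ₂ · sin²(Δλ/2) = 0.657779.
c = 2·atan2(√a, √(1−a)) = 1.89184 rad → d = 6371·c ≈ 12052.92 km ≈ 6508.05 nmi.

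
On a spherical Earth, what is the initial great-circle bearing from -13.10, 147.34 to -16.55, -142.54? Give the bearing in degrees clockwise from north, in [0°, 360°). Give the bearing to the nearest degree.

Δλ = -142.54 − 147.34 = -289.88°; wrapped into (−180°, 180°]: 70.12°.
θ = atan2( sin Δλ · cos φ₂ , cos φ₁ · sin φ₂ − sin φ₁ · cos φ₂ · cos Δλ )
  = atan2(0.90145, -0.20356) = 102.725° → normalised to [0°, 360°): 102.725°.

103°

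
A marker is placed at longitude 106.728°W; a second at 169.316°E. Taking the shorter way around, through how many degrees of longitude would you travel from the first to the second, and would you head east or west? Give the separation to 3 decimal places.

Raw difference: 169.316 − -106.728 = 276.044°.
Normalise into (−180°, 180°]: 276.044° − 360° = -83.956°.
Negative ⇒ the second point lies to the west; separation 83.956°.

83.956° west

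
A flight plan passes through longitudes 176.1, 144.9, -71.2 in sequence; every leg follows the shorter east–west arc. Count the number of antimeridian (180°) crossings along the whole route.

Leg 1: +176.1° → +144.9°, shortest Δλ = -31.2° (west) — does not cross 180°.
Leg 2: +144.9° → -71.2°, shortest Δλ = 143.9° (east) — crosses 180°.
Total crossings: 1.

1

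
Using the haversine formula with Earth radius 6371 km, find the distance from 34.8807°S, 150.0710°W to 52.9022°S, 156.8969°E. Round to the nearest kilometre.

Δλ = 156.8969 − -150.0710 = 306.9679°; wrapped into (−180°, 180°]: -53.0321°.
Δφ = -52.9022 − -34.8807 = -18.0215°.
a = sin²(Δφ/2) + cos φ₁ · cos φ₂ · sin²(Δλ/2) = 0.123154.
c = 2·atan2(√a, √(1−a)) = 0.71713 rad → d = 6371·c ≈ 4568.87 km.

4569 km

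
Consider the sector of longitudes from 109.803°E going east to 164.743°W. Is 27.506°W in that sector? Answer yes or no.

No

Band width going east from +109.803° to -164.743°: ((-164.743 − 109.803) mod 360) = 85.454°.
Offset of -27.506° east of the west edge: ((-27.506 − 109.803) mod 360) = 222.691°.
222.691° > 85.454° ⇒ outside.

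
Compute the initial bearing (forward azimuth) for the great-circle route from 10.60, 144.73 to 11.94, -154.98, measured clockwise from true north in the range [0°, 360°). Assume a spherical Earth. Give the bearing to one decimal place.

Δλ = -154.98 − 144.73 = -299.71°; wrapped into (−180°, 180°]: 60.29°.
θ = atan2( sin Δλ · cos φ₂ , cos φ₁ · sin φ₂ − sin φ₁ · cos φ₂ · cos Δλ )
  = atan2(0.84975, 0.11416) = 82.348° → normalised to [0°, 360°): 82.348°.

82.3°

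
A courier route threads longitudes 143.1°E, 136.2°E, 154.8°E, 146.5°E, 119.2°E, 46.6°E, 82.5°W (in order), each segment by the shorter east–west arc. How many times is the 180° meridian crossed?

Leg 1: +143.1° → +136.2°, shortest Δλ = -6.9° (west) — does not cross 180°.
Leg 2: +136.2° → +154.8°, shortest Δλ = 18.6° (east) — does not cross 180°.
Leg 3: +154.8° → +146.5°, shortest Δλ = -8.3° (west) — does not cross 180°.
Leg 4: +146.5° → +119.2°, shortest Δλ = -27.3° (west) — does not cross 180°.
Leg 5: +119.2° → +46.6°, shortest Δλ = -72.6° (west) — does not cross 180°.
Leg 6: +46.6° → -82.5°, shortest Δλ = -129.1° (west) — does not cross 180°.
Total crossings: 0.

0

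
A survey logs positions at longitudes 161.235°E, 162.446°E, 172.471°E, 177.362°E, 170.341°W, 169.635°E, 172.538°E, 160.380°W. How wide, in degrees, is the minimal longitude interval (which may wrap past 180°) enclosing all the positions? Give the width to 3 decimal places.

Sort the longitudes: -170.341°, -160.380°, +161.235°, +162.446°, +169.635°, +172.471°, +172.538°, +177.362°.
Eastward gaps between consecutive values (wrapping around): 9.961°, 321.615°, 1.211°, 7.189°, 2.836°, 0.067°, 4.824°, 12.297°.
Largest gap = 321.615° ⇒ minimal covering band is its complement: 360° − 321.615° = 38.385°.
Band runs from +161.235° eastward to -160.380°, crossing the antimeridian.

38.385°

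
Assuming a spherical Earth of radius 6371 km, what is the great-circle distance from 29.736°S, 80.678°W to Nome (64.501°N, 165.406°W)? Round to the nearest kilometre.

Δλ = -165.406 − -80.678 = -84.728°.
Δφ = 64.501 − -29.736 = 94.237°.
a = sin²(Δφ/2) + cos φ₁ · cos φ₂ · sin²(Δλ/2) = 0.706672.
c = 2·atan2(√a, √(1−a)) = 1.99692 rad → d = 6371·c ≈ 12722.37 km.

12722 km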